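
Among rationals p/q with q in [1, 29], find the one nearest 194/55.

Expand x = 194/55 as a continued fraction with the Euclidean algorithm:
  194 = 3*55 + 29, so a_0 = 3.
  55 = 1*29 + 26, so a_1 = 1.
  29 = 1*26 + 3, so a_2 = 1.
  26 = 8*3 + 2, so a_3 = 8.
  3 = 1*2 + 1, so a_4 = 1.
  2 = 2*1 + 0, so a_5 = 2.
so x = [3; 1, 1, 8, 1, 2].
Convergents (p_i = a_i*p_{i-1} + p_{i-2}, q_i = a_i*q_{i-1} + q_{i-2} with p_{-2}=0, p_{-1}=1, q_{-2}=1, q_{-1}=0), until the denominator exceeds 29:
  i=0: a_0=3, p_0 = 3*1 + 0 = 3, q_0 = 3*0 + 1 = 1.
  i=1: a_1=1, p_1 = 1*3 + 1 = 4, q_1 = 1*1 + 0 = 1.
  i=2: a_2=1, p_2 = 1*4 + 3 = 7, q_2 = 1*1 + 1 = 2.
  i=3: a_3=8, p_3 = 8*7 + 4 = 60, q_3 = 8*2 + 1 = 17.
  i=4: a_4=1, p_4 = 1*60 + 7 = 67, q_4 = 1*17 + 2 = 19.
  i=5: a_5=2, p_5 = 2*67 + 60 = 194, q_5 = 2*19 + 17 = 55.
q_5 = 55 > 29, so the last convergent with denominator <= 29 is p_4/q_4 = 67/19.
The closest fraction with denominator <= 29 is either p_4/q_4 or the intermediate fraction (k*p_4 + p_3)/(k*q_4 + q_3) with the largest k >= 1 whose denominator stays <= 29; these approach x as k grows, and every other convergent or intermediate fraction in range is farther away.
Largest k: floor((29 - q_3)/q_4) = floor((29 - 17)/19) = 0.
Since k = 0, no intermediate fraction beyond p_4/q_4 has denominator <= 29, so the convergent 67/19 is the closest (its error is |194*19 - 67*55|/(55*19) = 1/1045).

67/19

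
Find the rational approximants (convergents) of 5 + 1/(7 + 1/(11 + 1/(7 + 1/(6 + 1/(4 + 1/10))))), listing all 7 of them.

5/1, 36/7, 401/78, 2843/553, 17459/3396, 72679/14137, 744249/144766

Using the convergent recurrence p_i = a_i*p_{i-1} + p_{i-2}, q_i = a_i*q_{i-1} + q_{i-2} with p_{-2}=0, p_{-1}=1, q_{-2}=1, q_{-1}=0:
  i=0: a_0=5, p_0 = 5*1 + 0 = 5, q_0 = 5*0 + 1 = 1.
  i=1: a_1=7, p_1 = 7*5 + 1 = 36, q_1 = 7*1 + 0 = 7.
  i=2: a_2=11, p_2 = 11*36 + 5 = 401, q_2 = 11*7 + 1 = 78.
  i=3: a_3=7, p_3 = 7*401 + 36 = 2843, q_3 = 7*78 + 7 = 553.
  i=4: a_4=6, p_4 = 6*2843 + 401 = 17459, q_4 = 6*553 + 78 = 3396.
  i=5: a_5=4, p_5 = 4*17459 + 2843 = 72679, q_5 = 4*3396 + 553 = 14137.
  i=6: a_6=10, p_6 = 10*72679 + 17459 = 744249, q_6 = 10*14137 + 3396 = 144766.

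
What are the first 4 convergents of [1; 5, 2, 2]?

1/1, 6/5, 13/11, 32/27

Using the convergent recurrence p_i = a_i*p_{i-1} + p_{i-2}, q_i = a_i*q_{i-1} + q_{i-2} with p_{-2}=0, p_{-1}=1, q_{-2}=1, q_{-1}=0:
  i=0: a_0=1, p_0 = 1*1 + 0 = 1, q_0 = 1*0 + 1 = 1.
  i=1: a_1=5, p_1 = 5*1 + 1 = 6, q_1 = 5*1 + 0 = 5.
  i=2: a_2=2, p_2 = 2*6 + 1 = 13, q_2 = 2*5 + 1 = 11.
  i=3: a_3=2, p_3 = 2*13 + 6 = 32, q_3 = 2*11 + 5 = 27.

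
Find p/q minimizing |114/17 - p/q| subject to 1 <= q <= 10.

Expand x = 114/17 as a continued fraction with the Euclidean algorithm:
  114 = 6*17 + 12, so a_0 = 6.
  17 = 1*12 + 5, so a_1 = 1.
  12 = 2*5 + 2, so a_2 = 2.
  5 = 2*2 + 1, so a_3 = 2.
  2 = 2*1 + 0, so a_4 = 2.
so x = [6; 1, 2, 2, 2].
Convergents (p_i = a_i*p_{i-1} + p_{i-2}, q_i = a_i*q_{i-1} + q_{i-2} with p_{-2}=0, p_{-1}=1, q_{-2}=1, q_{-1}=0), until the denominator exceeds 10:
  i=0: a_0=6, p_0 = 6*1 + 0 = 6, q_0 = 6*0 + 1 = 1.
  i=1: a_1=1, p_1 = 1*6 + 1 = 7, q_1 = 1*1 + 0 = 1.
  i=2: a_2=2, p_2 = 2*7 + 6 = 20, q_2 = 2*1 + 1 = 3.
  i=3: a_3=2, p_3 = 2*20 + 7 = 47, q_3 = 2*3 + 1 = 7.
  i=4: a_4=2, p_4 = 2*47 + 20 = 114, q_4 = 2*7 + 3 = 17.
q_4 = 17 > 10, so the last convergent with denominator <= 10 is p_3/q_3 = 47/7.
The closest fraction with denominator <= 10 is either p_3/q_3 or the intermediate fraction (k*p_3 + p_2)/(k*q_3 + q_2) with the largest k >= 1 whose denominator stays <= 10; these approach x as k grows, and every other convergent or intermediate fraction in range is farther away.
Largest k: floor((10 - q_2)/q_3) = floor((10 - 3)/7) = 1.
That gives (1*47 + 20)/(1*7 + 3) = 67/10.
Compare the errors: |x - 47/7| = |114*7 - 47*17|/(17*7) = 1/119, and |x - 67/10| = |114*10 - 67*17|/(17*10) = 1/170.
Cross-multiplying, 1*119 = 119 < 170 = 1*170, so 1/170 is smaller: the intermediate fraction 67/10 is closer to x than 47/7.

67/10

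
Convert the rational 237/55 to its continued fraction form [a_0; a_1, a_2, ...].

[4; 3, 4, 4]

Run the Euclidean algorithm on 237 and 55; the successive quotients are the partial quotients a_0, a_1, ... (each step inverts the fractional part left over by the previous one):
  237 = 4*55 + 17, so a_0 = 4.
  55 = 3*17 + 4, so a_1 = 3.
  17 = 4*4 + 1, so a_2 = 4.
  4 = 4*1 + 0, so a_3 = 4.
The remainder reaches 0 after 4 divisions, so the expansion has 4 partial quotients, read off in order.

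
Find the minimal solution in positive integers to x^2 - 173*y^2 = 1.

(x, y) = (2499849, 190060)

First expand sqrt(173) as a continued fraction. With x_i = (sqrt(173) + m_i)/d_i and (m_0, d_0) = (0, 1): a_0 = floor(sqrt(173)) = 13, since 13^2 = 169 <= 173 < 196 = 14^2.
Iterate m_{i+1} = d_i*a_i - m_i, d_{i+1} = (173 - m_{i+1}^2)/d_i, a_{i+1} = floor((a_0 + m_{i+1})/d_{i+1}):
  m_1 = 1*13 - 0 = 13, d_1 = (173 - 13^2)/1 = 4/1 = 4, a_1 = floor((13 + 13)/4) = 6.
  m_2 = 4*6 - 13 = 11, d_2 = (173 - 11^2)/4 = 52/4 = 13, a_2 = floor((13 + 11)/13) = 1.
  m_3 = 13*1 - 11 = 2, d_3 = (173 - 2^2)/13 = 169/13 = 13, a_3 = floor((13 + 2)/13) = 1.
  m_4 = 13*1 - 2 = 11, d_4 = (173 - 11^2)/13 = 52/13 = 4, a_4 = floor((13 + 11)/4) = 6.
  m_5 = 4*6 - 11 = 13, d_5 = (173 - 13^2)/4 = 4/4 = 1, a_5 = floor((13 + 13)/1) = 26.
  m_6 = 1*26 - 13 = 13, d_6 = (173 - 13^2)/1 = 4/1 = 4: (m_6, d_6) = (m_1, d_1) = (13, 4), so from here the quotients repeat a_1, ..., a_5; the period length is 5.
So sqrt(173) = [13; (6, 1, 1, 6, 26)] with period length k = 5.
k is odd, so (p_{k-1}, q_{k-1}) only solves x^2 - 173y^2 = -1 and the fundamental solution of x^2 - 173y^2 = 1 is (p_{2k-1}, q_{2k-1}) = (p_9, q_9); compute convergents through index 9, running through the period twice.
Convergents (p_i = a_i*p_{i-1} + p_{i-2}, q_i = a_i*q_{i-1} + q_{i-2} with p_{-2}=0, p_{-1}=1, q_{-2}=1, q_{-1}=0):
  i=0: a_0=13, p_0 = 13*1 + 0 = 13, q_0 = 13*0 + 1 = 1.
  i=1: a_1=6, p_1 = 6*13 + 1 = 79, q_1 = 6*1 + 0 = 6.
  i=2: a_2=1, p_2 = 1*79 + 13 = 92, q_2 = 1*6 + 1 = 7.
  i=3: a_3=1, p_3 = 1*92 + 79 = 171, q_3 = 1*7 + 6 = 13.
  i=4: a_4=6, p_4 = 6*171 + 92 = 1118, q_4 = 6*13 + 7 = 85.
  i=5: a_5=26, p_5 = 26*1118 + 171 = 29239, q_5 = 26*85 + 13 = 2223.
  i=6: a_6=6, p_6 = 6*29239 + 1118 = 176552, q_6 = 6*2223 + 85 = 13423.
  i=7: a_7=1, p_7 = 1*176552 + 29239 = 205791, q_7 = 1*13423 + 2223 = 15646.
  i=8: a_8=1, p_8 = 1*205791 + 176552 = 382343, q_8 = 1*15646 + 13423 = 29069.
  i=9: a_9=6, p_9 = 6*382343 + 205791 = 2499849, q_9 = 6*29069 + 15646 = 190060.
Indeed p_4^2 - 173*q_4^2 = 1249924 - 1249925 = -1, not +1.
Check: 2499849^2 - 173*190060^2 = 6249245022801 - 6249245022800 = 1, so (x, y) = (2499849, 190060) solves the equation, and by the theorem it is the least positive solution.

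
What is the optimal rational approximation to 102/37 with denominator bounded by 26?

69/25

Expand x = 102/37 as a continued fraction with the Euclidean algorithm:
  102 = 2*37 + 28, so a_0 = 2.
  37 = 1*28 + 9, so a_1 = 1.
  28 = 3*9 + 1, so a_2 = 3.
  9 = 9*1 + 0, so a_3 = 9.
so x = [2; 1, 3, 9].
Convergents (p_i = a_i*p_{i-1} + p_{i-2}, q_i = a_i*q_{i-1} + q_{i-2} with p_{-2}=0, p_{-1}=1, q_{-2}=1, q_{-1}=0), until the denominator exceeds 26:
  i=0: a_0=2, p_0 = 2*1 + 0 = 2, q_0 = 2*0 + 1 = 1.
  i=1: a_1=1, p_1 = 1*2 + 1 = 3, q_1 = 1*1 + 0 = 1.
  i=2: a_2=3, p_2 = 3*3 + 2 = 11, q_2 = 3*1 + 1 = 4.
  i=3: a_3=9, p_3 = 9*11 + 3 = 102, q_3 = 9*4 + 1 = 37.
q_3 = 37 > 26, so the last convergent with denominator <= 26 is p_2/q_2 = 11/4.
The closest fraction with denominator <= 26 is either p_2/q_2 or the intermediate fraction (k*p_2 + p_1)/(k*q_2 + q_1) with the largest k >= 1 whose denominator stays <= 26; these approach x as k grows, and every other convergent or intermediate fraction in range is farther away.
Largest k: floor((26 - q_1)/q_2) = floor((26 - 1)/4) = 6.
That gives (6*11 + 3)/(6*4 + 1) = 69/25.
Compare the errors: |x - 11/4| = |102*4 - 11*37|/(37*4) = 1/148, and |x - 69/25| = |102*25 - 69*37|/(37*25) = 3/925.
Cross-multiplying, 3*148 = 444 < 925 = 1*925, so 3/925 is smaller: the intermediate fraction 69/25 is closer to x than 11/4.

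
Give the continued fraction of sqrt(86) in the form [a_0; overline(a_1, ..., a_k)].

Write x_i = (sqrt(86) + m_i)/d_i with (m_0, d_0) = (0, 1). a_0 = floor(sqrt(86)) = 9, since 9^2 = 81 <= 86 < 100 = 10^2.
Iterate m_{i+1} = d_i*a_i - m_i, d_{i+1} = (86 - m_{i+1}^2)/d_i, a_{i+1} = floor((a_0 + m_{i+1})/d_{i+1}):
  m_1 = 1*9 - 0 = 9, d_1 = (86 - 9^2)/1 = 5/1 = 5, a_1 = floor((9 + 9)/5) = 3.
  m_2 = 5*3 - 9 = 6, d_2 = (86 - 6^2)/5 = 50/5 = 10, a_2 = floor((9 + 6)/10) = 1.
  m_3 = 10*1 - 6 = 4, d_3 = (86 - 4^2)/10 = 70/10 = 7, a_3 = floor((9 + 4)/7) = 1.
  m_4 = 7*1 - 4 = 3, d_4 = (86 - 3^2)/7 = 77/7 = 11, a_4 = floor((9 + 3)/11) = 1.
  m_5 = 11*1 - 3 = 8, d_5 = (86 - 8^2)/11 = 22/11 = 2, a_5 = floor((9 + 8)/2) = 8.
  m_6 = 2*8 - 8 = 8, d_6 = (86 - 8^2)/2 = 22/2 = 11, a_6 = floor((9 + 8)/11) = 1.
  m_7 = 11*1 - 8 = 3, d_7 = (86 - 3^2)/11 = 77/11 = 7, a_7 = floor((9 + 3)/7) = 1.
  m_8 = 7*1 - 3 = 4, d_8 = (86 - 4^2)/7 = 70/7 = 10, a_8 = floor((9 + 4)/10) = 1.
  m_9 = 10*1 - 4 = 6, d_9 = (86 - 6^2)/10 = 50/10 = 5, a_9 = floor((9 + 6)/5) = 3.
  m_10 = 5*3 - 6 = 9, d_10 = (86 - 9^2)/5 = 5/5 = 1, a_10 = floor((9 + 9)/1) = 18.
  m_11 = 1*18 - 9 = 9, d_11 = (86 - 9^2)/1 = 5/1 = 5: (m_11, d_11) = (m_1, d_1) = (9, 5), so from here the quotients repeat a_1, ..., a_10; the period length is 10.
Hence the expansion of sqrt(86) is a_0 = 9 followed by the repeating block 3, 1, 1, 1, 8, 1, 1, 1, 3, 18 (period 10).

[9; overline(3, 1, 1, 1, 8, 1, 1, 1, 3, 18)]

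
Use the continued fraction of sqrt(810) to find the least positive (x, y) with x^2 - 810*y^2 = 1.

First expand sqrt(810) as a continued fraction. With x_i = (sqrt(810) + m_i)/d_i and (m_0, d_0) = (0, 1): a_0 = floor(sqrt(810)) = 28, since 28^2 = 784 <= 810 < 841 = 29^2.
Iterate m_{i+1} = d_i*a_i - m_i, d_{i+1} = (810 - m_{i+1}^2)/d_i, a_{i+1} = floor((a_0 + m_{i+1})/d_{i+1}):
  m_1 = 1*28 - 0 = 28, d_1 = (810 - 28^2)/1 = 26/1 = 26, a_1 = floor((28 + 28)/26) = 2.
  m_2 = 26*2 - 28 = 24, d_2 = (810 - 24^2)/26 = 234/26 = 9, a_2 = floor((28 + 24)/9) = 5.
  m_3 = 9*5 - 24 = 21, d_3 = (810 - 21^2)/9 = 369/9 = 41, a_3 = floor((28 + 21)/41) = 1.
  m_4 = 41*1 - 21 = 20, d_4 = (810 - 20^2)/41 = 410/41 = 10, a_4 = floor((28 + 20)/10) = 4.
  m_5 = 10*4 - 20 = 20, d_5 = (810 - 20^2)/10 = 410/10 = 41, a_5 = floor((28 + 20)/41) = 1.
  m_6 = 41*1 - 20 = 21, d_6 = (810 - 21^2)/41 = 369/41 = 9, a_6 = floor((28 + 21)/9) = 5.
  m_7 = 9*5 - 21 = 24, d_7 = (810 - 24^2)/9 = 234/9 = 26, a_7 = floor((28 + 24)/26) = 2.
  m_8 = 26*2 - 24 = 28, d_8 = (810 - 28^2)/26 = 26/26 = 1, a_8 = floor((28 + 28)/1) = 56.
  m_9 = 1*56 - 28 = 28, d_9 = (810 - 28^2)/1 = 26/1 = 26: (m_9, d_9) = (m_1, d_1) = (28, 26), so from here the quotients repeat a_1, ..., a_8; the period length is 8.
So sqrt(810) = [28; (2, 5, 1, 4, 1, 5, 2, 56)] with period length k = 8.
k is even, so the fundamental solution of x^2 - 810y^2 = 1 is (p_{k-1}, q_{k-1}) = (p_7, q_7); compute convergents through index 7.
Convergents (p_i = a_i*p_{i-1} + p_{i-2}, q_i = a_i*q_{i-1} + q_{i-2} with p_{-2}=0, p_{-1}=1, q_{-2}=1, q_{-1}=0):
  i=0: a_0=28, p_0 = 28*1 + 0 = 28, q_0 = 28*0 + 1 = 1.
  i=1: a_1=2, p_1 = 2*28 + 1 = 57, q_1 = 2*1 + 0 = 2.
  i=2: a_2=5, p_2 = 5*57 + 28 = 313, q_2 = 5*2 + 1 = 11.
  i=3: a_3=1, p_3 = 1*313 + 57 = 370, q_3 = 1*11 + 2 = 13.
  i=4: a_4=4, p_4 = 4*370 + 313 = 1793, q_4 = 4*13 + 11 = 63.
  i=5: a_5=1, p_5 = 1*1793 + 370 = 2163, q_5 = 1*63 + 13 = 76.
  i=6: a_6=5, p_6 = 5*2163 + 1793 = 12608, q_6 = 5*76 + 63 = 443.
  i=7: a_7=2, p_7 = 2*12608 + 2163 = 27379, q_7 = 2*443 + 76 = 962.
Check: 27379^2 - 810*962^2 = 749609641 - 749609640 = 1, so (x, y) = (27379, 962) solves the equation, and by the theorem it is the least positive solution.

(x, y) = (27379, 962)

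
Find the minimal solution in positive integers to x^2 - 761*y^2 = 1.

First expand sqrt(761) as a continued fraction. With x_i = (sqrt(761) + m_i)/d_i and (m_0, d_0) = (0, 1): a_0 = floor(sqrt(761)) = 27, since 27^2 = 729 <= 761 < 784 = 28^2.
Iterate m_{i+1} = d_i*a_i - m_i, d_{i+1} = (761 - m_{i+1}^2)/d_i, a_{i+1} = floor((a_0 + m_{i+1})/d_{i+1}):
  m_1 = 1*27 - 0 = 27, d_1 = (761 - 27^2)/1 = 32/1 = 32, a_1 = floor((27 + 27)/32) = 1.
  m_2 = 32*1 - 27 = 5, d_2 = (761 - 5^2)/32 = 736/32 = 23, a_2 = floor((27 + 5)/23) = 1.
  m_3 = 23*1 - 5 = 18, d_3 = (761 - 18^2)/23 = 437/23 = 19, a_3 = floor((27 + 18)/19) = 2.
  m_4 = 19*2 - 18 = 20, d_4 = (761 - 20^2)/19 = 361/19 = 19, a_4 = floor((27 + 20)/19) = 2.
  m_5 = 19*2 - 20 = 18, d_5 = (761 - 18^2)/19 = 437/19 = 23, a_5 = floor((27 + 18)/23) = 1.
  m_6 = 23*1 - 18 = 5, d_6 = (761 - 5^2)/23 = 736/23 = 32, a_6 = floor((27 + 5)/32) = 1.
  m_7 = 32*1 - 5 = 27, d_7 = (761 - 27^2)/32 = 32/32 = 1, a_7 = floor((27 + 27)/1) = 54.
  m_8 = 1*54 - 27 = 27, d_8 = (761 - 27^2)/1 = 32/1 = 32: (m_8, d_8) = (m_1, d_1) = (27, 32), so from here the quotients repeat a_1, ..., a_7; the period length is 7.
So sqrt(761) = [27; (1, 1, 2, 2, 1, 1, 54)] with period length k = 7.
k is odd, so (p_{k-1}, q_{k-1}) only solves x^2 - 761y^2 = -1 and the fundamental solution of x^2 - 761y^2 = 1 is (p_{2k-1}, q_{2k-1}) = (p_13, q_13); compute convergents through index 13, running through the period twice.
Convergents (p_i = a_i*p_{i-1} + p_{i-2}, q_i = a_i*q_{i-1} + q_{i-2} with p_{-2}=0, p_{-1}=1, q_{-2}=1, q_{-1}=0):
  i=0: a_0=27, p_0 = 27*1 + 0 = 27, q_0 = 27*0 + 1 = 1.
  i=1: a_1=1, p_1 = 1*27 + 1 = 28, q_1 = 1*1 + 0 = 1.
  i=2: a_2=1, p_2 = 1*28 + 27 = 55, q_2 = 1*1 + 1 = 2.
  i=3: a_3=2, p_3 = 2*55 + 28 = 138, q_3 = 2*2 + 1 = 5.
  i=4: a_4=2, p_4 = 2*138 + 55 = 331, q_4 = 2*5 + 2 = 12.
  i=5: a_5=1, p_5 = 1*331 + 138 = 469, q_5 = 1*12 + 5 = 17.
  i=6: a_6=1, p_6 = 1*469 + 331 = 800, q_6 = 1*17 + 12 = 29.
  i=7: a_7=54, p_7 = 54*800 + 469 = 43669, q_7 = 54*29 + 17 = 1583.
  i=8: a_8=1, p_8 = 1*43669 + 800 = 44469, q_8 = 1*1583 + 29 = 1612.
  i=9: a_9=1, p_9 = 1*44469 + 43669 = 88138, q_9 = 1*1612 + 1583 = 3195.
  i=10: a_10=2, p_10 = 2*88138 + 44469 = 220745, q_10 = 2*3195 + 1612 = 8002.
  i=11: a_11=2, p_11 = 2*220745 + 88138 = 529628, q_11 = 2*8002 + 3195 = 19199.
  i=12: a_12=1, p_12 = 1*529628 + 220745 = 750373, q_12 = 1*19199 + 8002 = 27201.
  i=13: a_13=1, p_13 = 1*750373 + 529628 = 1280001, q_13 = 1*27201 + 19199 = 46400.
Indeed p_6^2 - 761*q_6^2 = 640000 - 640001 = -1, not +1.
Check: 1280001^2 - 761*46400^2 = 1638402560001 - 1638402560000 = 1, so (x, y) = (1280001, 46400) solves the equation, and by the theorem it is the least positive solution.

(x, y) = (1280001, 46400)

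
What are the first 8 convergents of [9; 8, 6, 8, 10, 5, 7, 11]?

9/1, 73/8, 447/49, 3649/400, 36937/4049, 188334/20645, 1355275/148564, 15096359/1654849

Using the convergent recurrence p_i = a_i*p_{i-1} + p_{i-2}, q_i = a_i*q_{i-1} + q_{i-2} with p_{-2}=0, p_{-1}=1, q_{-2}=1, q_{-1}=0:
  i=0: a_0=9, p_0 = 9*1 + 0 = 9, q_0 = 9*0 + 1 = 1.
  i=1: a_1=8, p_1 = 8*9 + 1 = 73, q_1 = 8*1 + 0 = 8.
  i=2: a_2=6, p_2 = 6*73 + 9 = 447, q_2 = 6*8 + 1 = 49.
  i=3: a_3=8, p_3 = 8*447 + 73 = 3649, q_3 = 8*49 + 8 = 400.
  i=4: a_4=10, p_4 = 10*3649 + 447 = 36937, q_4 = 10*400 + 49 = 4049.
  i=5: a_5=5, p_5 = 5*36937 + 3649 = 188334, q_5 = 5*4049 + 400 = 20645.
  i=6: a_6=7, p_6 = 7*188334 + 36937 = 1355275, q_6 = 7*20645 + 4049 = 148564.
  i=7: a_7=11, p_7 = 11*1355275 + 188334 = 15096359, q_7 = 11*148564 + 20645 = 1654849.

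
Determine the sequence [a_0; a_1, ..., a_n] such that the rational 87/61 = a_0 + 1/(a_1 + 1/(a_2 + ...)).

Run the Euclidean algorithm on 87 and 61; the successive quotients are the partial quotients a_0, a_1, ... (each step inverts the fractional part left over by the previous one):
  87 = 1*61 + 26, so a_0 = 1.
  61 = 2*26 + 9, so a_1 = 2.
  26 = 2*9 + 8, so a_2 = 2.
  9 = 1*8 + 1, so a_3 = 1.
  8 = 8*1 + 0, so a_4 = 8.
The remainder reaches 0 after 5 divisions, so the expansion has 5 partial quotients, read off in order.

[1; 2, 2, 1, 8]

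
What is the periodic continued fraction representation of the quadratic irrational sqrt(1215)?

Write x_i = (sqrt(1215) + m_i)/d_i with (m_0, d_0) = (0, 1). a_0 = floor(sqrt(1215)) = 34, since 34^2 = 1156 <= 1215 < 1225 = 35^2.
Iterate m_{i+1} = d_i*a_i - m_i, d_{i+1} = (1215 - m_{i+1}^2)/d_i, a_{i+1} = floor((a_0 + m_{i+1})/d_{i+1}):
  m_1 = 1*34 - 0 = 34, d_1 = (1215 - 34^2)/1 = 59/1 = 59, a_1 = floor((34 + 34)/59) = 1.
  m_2 = 59*1 - 34 = 25, d_2 = (1215 - 25^2)/59 = 590/59 = 10, a_2 = floor((34 + 25)/10) = 5.
  m_3 = 10*5 - 25 = 25, d_3 = (1215 - 25^2)/10 = 590/10 = 59, a_3 = floor((34 + 25)/59) = 1.
  m_4 = 59*1 - 25 = 34, d_4 = (1215 - 34^2)/59 = 59/59 = 1, a_4 = floor((34 + 34)/1) = 68.
  m_5 = 1*68 - 34 = 34, d_5 = (1215 - 34^2)/1 = 59/1 = 59: (m_5, d_5) = (m_1, d_1) = (34, 59), so from here the quotients repeat a_1, ..., a_4; the period length is 4.
Hence the expansion of sqrt(1215) is a_0 = 34 followed by the repeating block 1, 5, 1, 68 (period 4).

[34; (1, 5, 1, 68)]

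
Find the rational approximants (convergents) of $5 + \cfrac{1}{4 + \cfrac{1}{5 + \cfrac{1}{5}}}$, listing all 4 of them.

Using the convergent recurrence p_i = a_i*p_{i-1} + p_{i-2}, q_i = a_i*q_{i-1} + q_{i-2} with p_{-2}=0, p_{-1}=1, q_{-2}=1, q_{-1}=0:
  i=0: a_0=5, p_0 = 5*1 + 0 = 5, q_0 = 5*0 + 1 = 1.
  i=1: a_1=4, p_1 = 4*5 + 1 = 21, q_1 = 4*1 + 0 = 4.
  i=2: a_2=5, p_2 = 5*21 + 5 = 110, q_2 = 5*4 + 1 = 21.
  i=3: a_3=5, p_3 = 5*110 + 21 = 571, q_3 = 5*21 + 4 = 109.

5/1, 21/4, 110/21, 571/109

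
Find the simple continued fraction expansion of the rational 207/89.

[2; 3, 14, 2]

Run the Euclidean algorithm on 207 and 89; the successive quotients are the partial quotients a_0, a_1, ... (each step inverts the fractional part left over by the previous one):
  207 = 2*89 + 29, so a_0 = 2.
  89 = 3*29 + 2, so a_1 = 3.
  29 = 14*2 + 1, so a_2 = 14.
  2 = 2*1 + 0, so a_3 = 2.
The remainder reaches 0 after 4 divisions, so the expansion has 4 partial quotients, read off in order.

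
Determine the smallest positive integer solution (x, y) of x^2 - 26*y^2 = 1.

First expand sqrt(26) as a continued fraction. With x_i = (sqrt(26) + m_i)/d_i and (m_0, d_0) = (0, 1): a_0 = floor(sqrt(26)) = 5, since 5^2 = 25 <= 26 < 36 = 6^2.
Iterate m_{i+1} = d_i*a_i - m_i, d_{i+1} = (26 - m_{i+1}^2)/d_i, a_{i+1} = floor((a_0 + m_{i+1})/d_{i+1}):
  m_1 = 1*5 - 0 = 5, d_1 = (26 - 5^2)/1 = 1/1 = 1, a_1 = floor((5 + 5)/1) = 10.
  m_2 = 1*10 - 5 = 5, d_2 = (26 - 5^2)/1 = 1/1 = 1: (m_2, d_2) = (m_1, d_1) = (5, 1), so from here the quotient a_1 repeats; the period length is 1.
So sqrt(26) = [5; (10)] with period length k = 1.
k is odd, so (p_{k-1}, q_{k-1}) only solves x^2 - 26y^2 = -1 and the fundamental solution of x^2 - 26y^2 = 1 is (p_{2k-1}, q_{2k-1}) = (p_1, q_1); compute convergents through index 1, running through the period twice.
Convergents (p_i = a_i*p_{i-1} + p_{i-2}, q_i = a_i*q_{i-1} + q_{i-2} with p_{-2}=0, p_{-1}=1, q_{-2}=1, q_{-1}=0):
  i=0: a_0=5, p_0 = 5*1 + 0 = 5, q_0 = 5*0 + 1 = 1.
  i=1: a_1=10, p_1 = 10*5 + 1 = 51, q_1 = 10*1 + 0 = 10.
Indeed p_0^2 - 26*q_0^2 = 25 - 26 = -1, not +1.
Check: 51^2 - 26*10^2 = 2601 - 2600 = 1, so (x, y) = (51, 10) solves the equation, and by the theorem it is the least positive solution.

(x, y) = (51, 10)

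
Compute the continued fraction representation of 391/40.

Run the Euclidean algorithm on 391 and 40; the successive quotients are the partial quotients a_0, a_1, ... (each step inverts the fractional part left over by the previous one):
  391 = 9*40 + 31, so a_0 = 9.
  40 = 1*31 + 9, so a_1 = 1.
  31 = 3*9 + 4, so a_2 = 3.
  9 = 2*4 + 1, so a_3 = 2.
  4 = 4*1 + 0, so a_4 = 4.
The remainder reaches 0 after 5 divisions, so the expansion has 5 partial quotients, read off in order.

[9; 1, 3, 2, 4]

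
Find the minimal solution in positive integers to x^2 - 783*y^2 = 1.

First expand sqrt(783) as a continued fraction. With x_i = (sqrt(783) + m_i)/d_i and (m_0, d_0) = (0, 1): a_0 = floor(sqrt(783)) = 27, since 27^2 = 729 <= 783 < 784 = 28^2.
Iterate m_{i+1} = d_i*a_i - m_i, d_{i+1} = (783 - m_{i+1}^2)/d_i, a_{i+1} = floor((a_0 + m_{i+1})/d_{i+1}):
  m_1 = 1*27 - 0 = 27, d_1 = (783 - 27^2)/1 = 54/1 = 54, a_1 = floor((27 + 27)/54) = 1.
  m_2 = 54*1 - 27 = 27, d_2 = (783 - 27^2)/54 = 54/54 = 1, a_2 = floor((27 + 27)/1) = 54.
  m_3 = 1*54 - 27 = 27, d_3 = (783 - 27^2)/1 = 54/1 = 54: (m_3, d_3) = (m_1, d_1) = (27, 54), so from here the quotients repeat a_1, a_2; the period length is 2.
So sqrt(783) = [27; (1, 54)] with period length k = 2.
k is even, so the fundamental solution of x^2 - 783y^2 = 1 is (p_{k-1}, q_{k-1}) = (p_1, q_1); compute convergents through index 1.
Convergents (p_i = a_i*p_{i-1} + p_{i-2}, q_i = a_i*q_{i-1} + q_{i-2} with p_{-2}=0, p_{-1}=1, q_{-2}=1, q_{-1}=0):
  i=0: a_0=27, p_0 = 27*1 + 0 = 27, q_0 = 27*0 + 1 = 1.
  i=1: a_1=1, p_1 = 1*27 + 1 = 28, q_1 = 1*1 + 0 = 1.
Check: 28^2 - 783*1^2 = 784 - 783 = 1, so (x, y) = (28, 1) solves the equation, and by the theorem it is the least positive solution.

(x, y) = (28, 1)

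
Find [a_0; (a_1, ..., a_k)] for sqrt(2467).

Write x_i = (sqrt(2467) + m_i)/d_i with (m_0, d_0) = (0, 1). a_0 = floor(sqrt(2467)) = 49, since 49^2 = 2401 <= 2467 < 2500 = 50^2.
Iterate m_{i+1} = d_i*a_i - m_i, d_{i+1} = (2467 - m_{i+1}^2)/d_i, a_{i+1} = floor((a_0 + m_{i+1})/d_{i+1}):
  m_1 = 1*49 - 0 = 49, d_1 = (2467 - 49^2)/1 = 66/1 = 66, a_1 = floor((49 + 49)/66) = 1.
  m_2 = 66*1 - 49 = 17, d_2 = (2467 - 17^2)/66 = 2178/66 = 33, a_2 = floor((49 + 17)/33) = 2.
  m_3 = 33*2 - 17 = 49, d_3 = (2467 - 49^2)/33 = 66/33 = 2, a_3 = floor((49 + 49)/2) = 49.
  m_4 = 2*49 - 49 = 49, d_4 = (2467 - 49^2)/2 = 66/2 = 33, a_4 = floor((49 + 49)/33) = 2.
  m_5 = 33*2 - 49 = 17, d_5 = (2467 - 17^2)/33 = 2178/33 = 66, a_5 = floor((49 + 17)/66) = 1.
  m_6 = 66*1 - 17 = 49, d_6 = (2467 - 49^2)/66 = 66/66 = 1, a_6 = floor((49 + 49)/1) = 98.
  m_7 = 1*98 - 49 = 49, d_7 = (2467 - 49^2)/1 = 66/1 = 66: (m_7, d_7) = (m_1, d_1) = (49, 66), so from here the quotients repeat a_1, ..., a_6; the period length is 6.
Hence the expansion of sqrt(2467) is a_0 = 49 followed by the repeating block 1, 2, 49, 2, 1, 98 (period 6).

[49; (1, 2, 49, 2, 1, 98)]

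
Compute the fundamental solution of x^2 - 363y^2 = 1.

First expand sqrt(363) as a continued fraction. With x_i = (sqrt(363) + m_i)/d_i and (m_0, d_0) = (0, 1): a_0 = floor(sqrt(363)) = 19, since 19^2 = 361 <= 363 < 400 = 20^2.
Iterate m_{i+1} = d_i*a_i - m_i, d_{i+1} = (363 - m_{i+1}^2)/d_i, a_{i+1} = floor((a_0 + m_{i+1})/d_{i+1}):
  m_1 = 1*19 - 0 = 19, d_1 = (363 - 19^2)/1 = 2/1 = 2, a_1 = floor((19 + 19)/2) = 19.
  m_2 = 2*19 - 19 = 19, d_2 = (363 - 19^2)/2 = 2/2 = 1, a_2 = floor((19 + 19)/1) = 38.
  m_3 = 1*38 - 19 = 19, d_3 = (363 - 19^2)/1 = 2/1 = 2: (m_3, d_3) = (m_1, d_1) = (19, 2), so from here the quotients repeat a_1, a_2; the period length is 2.
So sqrt(363) = [19; (19, 38)] with period length k = 2.
k is even, so the fundamental solution of x^2 - 363y^2 = 1 is (p_{k-1}, q_{k-1}) = (p_1, q_1); compute convergents through index 1.
Convergents (p_i = a_i*p_{i-1} + p_{i-2}, q_i = a_i*q_{i-1} + q_{i-2} with p_{-2}=0, p_{-1}=1, q_{-2}=1, q_{-1}=0):
  i=0: a_0=19, p_0 = 19*1 + 0 = 19, q_0 = 19*0 + 1 = 1.
  i=1: a_1=19, p_1 = 19*19 + 1 = 362, q_1 = 19*1 + 0 = 19.
Check: 362^2 - 363*19^2 = 131044 - 131043 = 1, so (x, y) = (362, 19) solves the equation, and by the theorem it is the least positive solution.

(x, y) = (362, 19)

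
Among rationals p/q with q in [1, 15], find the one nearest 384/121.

19/6

Expand x = 384/121 as a continued fraction with the Euclidean algorithm:
  384 = 3*121 + 21, so a_0 = 3.
  121 = 5*21 + 16, so a_1 = 5.
  21 = 1*16 + 5, so a_2 = 1.
  16 = 3*5 + 1, so a_3 = 3.
  5 = 5*1 + 0, so a_4 = 5.
so x = [3; 5, 1, 3, 5].
Convergents (p_i = a_i*p_{i-1} + p_{i-2}, q_i = a_i*q_{i-1} + q_{i-2} with p_{-2}=0, p_{-1}=1, q_{-2}=1, q_{-1}=0), until the denominator exceeds 15:
  i=0: a_0=3, p_0 = 3*1 + 0 = 3, q_0 = 3*0 + 1 = 1.
  i=1: a_1=5, p_1 = 5*3 + 1 = 16, q_1 = 5*1 + 0 = 5.
  i=2: a_2=1, p_2 = 1*16 + 3 = 19, q_2 = 1*5 + 1 = 6.
  i=3: a_3=3, p_3 = 3*19 + 16 = 73, q_3 = 3*6 + 5 = 23.
q_3 = 23 > 15, so the last convergent with denominator <= 15 is p_2/q_2 = 19/6.
The closest fraction with denominator <= 15 is either p_2/q_2 or the intermediate fraction (k*p_2 + p_1)/(k*q_2 + q_1) with the largest k >= 1 whose denominator stays <= 15; these approach x as k grows, and every other convergent or intermediate fraction in range is farther away.
Largest k: floor((15 - q_1)/q_2) = floor((15 - 5)/6) = 1.
That gives (1*19 + 16)/(1*6 + 5) = 35/11.
Compare the errors: |x - 19/6| = |384*6 - 19*121|/(121*6) = 5/726, and |x - 35/11| = |384*11 - 35*121|/(121*11) = 11/1331.
Cross-multiplying, 5*1331 = 6655 < 7986 = 11*726, so 5/726 is smaller: the convergent 19/6 is closer to x than 35/11.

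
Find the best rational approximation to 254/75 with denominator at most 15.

44/13

Expand x = 254/75 as a continued fraction with the Euclidean algorithm:
  254 = 3*75 + 29, so a_0 = 3.
  75 = 2*29 + 17, so a_1 = 2.
  29 = 1*17 + 12, so a_2 = 1.
  17 = 1*12 + 5, so a_3 = 1.
  12 = 2*5 + 2, so a_4 = 2.
  5 = 2*2 + 1, so a_5 = 2.
  2 = 2*1 + 0, so a_6 = 2.
so x = [3; 2, 1, 1, 2, 2, 2].
Convergents (p_i = a_i*p_{i-1} + p_{i-2}, q_i = a_i*q_{i-1} + q_{i-2} with p_{-2}=0, p_{-1}=1, q_{-2}=1, q_{-1}=0), until the denominator exceeds 15:
  i=0: a_0=3, p_0 = 3*1 + 0 = 3, q_0 = 3*0 + 1 = 1.
  i=1: a_1=2, p_1 = 2*3 + 1 = 7, q_1 = 2*1 + 0 = 2.
  i=2: a_2=1, p_2 = 1*7 + 3 = 10, q_2 = 1*2 + 1 = 3.
  i=3: a_3=1, p_3 = 1*10 + 7 = 17, q_3 = 1*3 + 2 = 5.
  i=4: a_4=2, p_4 = 2*17 + 10 = 44, q_4 = 2*5 + 3 = 13.
  i=5: a_5=2, p_5 = 2*44 + 17 = 105, q_5 = 2*13 + 5 = 31.
q_5 = 31 > 15, so the last convergent with denominator <= 15 is p_4/q_4 = 44/13.
The closest fraction with denominator <= 15 is either p_4/q_4 or the intermediate fraction (k*p_4 + p_3)/(k*q_4 + q_3) with the largest k >= 1 whose denominator stays <= 15; these approach x as k grows, and every other convergent or intermediate fraction in range is farther away.
Largest k: floor((15 - q_3)/q_4) = floor((15 - 5)/13) = 0.
Since k = 0, no intermediate fraction beyond p_4/q_4 has denominator <= 15, so the convergent 44/13 is the closest (its error is |254*13 - 44*75|/(75*13) = 2/975).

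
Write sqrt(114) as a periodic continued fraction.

[10; (1, 2, 10, 2, 1, 20)]

Write x_i = (sqrt(114) + m_i)/d_i with (m_0, d_0) = (0, 1). a_0 = floor(sqrt(114)) = 10, since 10^2 = 100 <= 114 < 121 = 11^2.
Iterate m_{i+1} = d_i*a_i - m_i, d_{i+1} = (114 - m_{i+1}^2)/d_i, a_{i+1} = floor((a_0 + m_{i+1})/d_{i+1}):
  m_1 = 1*10 - 0 = 10, d_1 = (114 - 10^2)/1 = 14/1 = 14, a_1 = floor((10 + 10)/14) = 1.
  m_2 = 14*1 - 10 = 4, d_2 = (114 - 4^2)/14 = 98/14 = 7, a_2 = floor((10 + 4)/7) = 2.
  m_3 = 7*2 - 4 = 10, d_3 = (114 - 10^2)/7 = 14/7 = 2, a_3 = floor((10 + 10)/2) = 10.
  m_4 = 2*10 - 10 = 10, d_4 = (114 - 10^2)/2 = 14/2 = 7, a_4 = floor((10 + 10)/7) = 2.
  m_5 = 7*2 - 10 = 4, d_5 = (114 - 4^2)/7 = 98/7 = 14, a_5 = floor((10 + 4)/14) = 1.
  m_6 = 14*1 - 4 = 10, d_6 = (114 - 10^2)/14 = 14/14 = 1, a_6 = floor((10 + 10)/1) = 20.
  m_7 = 1*20 - 10 = 10, d_7 = (114 - 10^2)/1 = 14/1 = 14: (m_7, d_7) = (m_1, d_1) = (10, 14), so from here the quotients repeat a_1, ..., a_6; the period length is 6.
Hence the expansion of sqrt(114) is a_0 = 10 followed by the repeating block 1, 2, 10, 2, 1, 20 (period 6).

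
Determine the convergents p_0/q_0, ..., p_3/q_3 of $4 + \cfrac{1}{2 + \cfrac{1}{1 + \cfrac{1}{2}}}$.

Using the convergent recurrence p_i = a_i*p_{i-1} + p_{i-2}, q_i = a_i*q_{i-1} + q_{i-2} with p_{-2}=0, p_{-1}=1, q_{-2}=1, q_{-1}=0:
  i=0: a_0=4, p_0 = 4*1 + 0 = 4, q_0 = 4*0 + 1 = 1.
  i=1: a_1=2, p_1 = 2*4 + 1 = 9, q_1 = 2*1 + 0 = 2.
  i=2: a_2=1, p_2 = 1*9 + 4 = 13, q_2 = 1*2 + 1 = 3.
  i=3: a_3=2, p_3 = 2*13 + 9 = 35, q_3 = 2*3 + 2 = 8.

4/1, 9/2, 13/3, 35/8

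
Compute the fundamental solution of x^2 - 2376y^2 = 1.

First expand sqrt(2376) as a continued fraction. With x_i = (sqrt(2376) + m_i)/d_i and (m_0, d_0) = (0, 1): a_0 = floor(sqrt(2376)) = 48, since 48^2 = 2304 <= 2376 < 2401 = 49^2.
Iterate m_{i+1} = d_i*a_i - m_i, d_{i+1} = (2376 - m_{i+1}^2)/d_i, a_{i+1} = floor((a_0 + m_{i+1})/d_{i+1}):
  m_1 = 1*48 - 0 = 48, d_1 = (2376 - 48^2)/1 = 72/1 = 72, a_1 = floor((48 + 48)/72) = 1.
  m_2 = 72*1 - 48 = 24, d_2 = (2376 - 24^2)/72 = 1800/72 = 25, a_2 = floor((48 + 24)/25) = 2.
  m_3 = 25*2 - 24 = 26, d_3 = (2376 - 26^2)/25 = 1700/25 = 68, a_3 = floor((48 + 26)/68) = 1.
  m_4 = 68*1 - 26 = 42, d_4 = (2376 - 42^2)/68 = 612/68 = 9, a_4 = floor((48 + 42)/9) = 10.
  m_5 = 9*10 - 42 = 48, d_5 = (2376 - 48^2)/9 = 72/9 = 8, a_5 = floor((48 + 48)/8) = 12.
  m_6 = 8*12 - 48 = 48, d_6 = (2376 - 48^2)/8 = 72/8 = 9, a_6 = floor((48 + 48)/9) = 10.
  m_7 = 9*10 - 48 = 42, d_7 = (2376 - 42^2)/9 = 612/9 = 68, a_7 = floor((48 + 42)/68) = 1.
  m_8 = 68*1 - 42 = 26, d_8 = (2376 - 26^2)/68 = 1700/68 = 25, a_8 = floor((48 + 26)/25) = 2.
  m_9 = 25*2 - 26 = 24, d_9 = (2376 - 24^2)/25 = 1800/25 = 72, a_9 = floor((48 + 24)/72) = 1.
  m_10 = 72*1 - 24 = 48, d_10 = (2376 - 48^2)/72 = 72/72 = 1, a_10 = floor((48 + 48)/1) = 96.
  m_11 = 1*96 - 48 = 48, d_11 = (2376 - 48^2)/1 = 72/1 = 72: (m_11, d_11) = (m_1, d_1) = (48, 72), so from here the quotients repeat a_1, ..., a_10; the period length is 10.
So sqrt(2376) = [48; (1, 2, 1, 10, 12, 10, 1, 2, 1, 96)] with period length k = 10.
k is even, so the fundamental solution of x^2 - 2376y^2 = 1 is (p_{k-1}, q_{k-1}) = (p_9, q_9); compute convergents through index 9.
Convergents (p_i = a_i*p_{i-1} + p_{i-2}, q_i = a_i*q_{i-1} + q_{i-2} with p_{-2}=0, p_{-1}=1, q_{-2}=1, q_{-1}=0):
  i=0: a_0=48, p_0 = 48*1 + 0 = 48, q_0 = 48*0 + 1 = 1.
  i=1: a_1=1, p_1 = 1*48 + 1 = 49, q_1 = 1*1 + 0 = 1.
  i=2: a_2=2, p_2 = 2*49 + 48 = 146, q_2 = 2*1 + 1 = 3.
  i=3: a_3=1, p_3 = 1*146 + 49 = 195, q_3 = 1*3 + 1 = 4.
  i=4: a_4=10, p_4 = 10*195 + 146 = 2096, q_4 = 10*4 + 3 = 43.
  i=5: a_5=12, p_5 = 12*2096 + 195 = 25347, q_5 = 12*43 + 4 = 520.
  i=6: a_6=10, p_6 = 10*25347 + 2096 = 255566, q_6 = 10*520 + 43 = 5243.
  i=7: a_7=1, p_7 = 1*255566 + 25347 = 280913, q_7 = 1*5243 + 520 = 5763.
  i=8: a_8=2, p_8 = 2*280913 + 255566 = 817392, q_8 = 2*5763 + 5243 = 16769.
  i=9: a_9=1, p_9 = 1*817392 + 280913 = 1098305, q_9 = 1*16769 + 5763 = 22532.
Check: 1098305^2 - 2376*22532^2 = 1206273873025 - 1206273873024 = 1, so (x, y) = (1098305, 22532) solves the equation, and by the theorem it is the least positive solution.

(x, y) = (1098305, 22532)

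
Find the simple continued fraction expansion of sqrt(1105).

Write x_i = (sqrt(1105) + m_i)/d_i with (m_0, d_0) = (0, 1). a_0 = floor(sqrt(1105)) = 33, since 33^2 = 1089 <= 1105 < 1156 = 34^2.
Iterate m_{i+1} = d_i*a_i - m_i, d_{i+1} = (1105 - m_{i+1}^2)/d_i, a_{i+1} = floor((a_0 + m_{i+1})/d_{i+1}):
  m_1 = 1*33 - 0 = 33, d_1 = (1105 - 33^2)/1 = 16/1 = 16, a_1 = floor((33 + 33)/16) = 4.
  m_2 = 16*4 - 33 = 31, d_2 = (1105 - 31^2)/16 = 144/16 = 9, a_2 = floor((33 + 31)/9) = 7.
  m_3 = 9*7 - 31 = 32, d_3 = (1105 - 32^2)/9 = 81/9 = 9, a_3 = floor((33 + 32)/9) = 7.
  m_4 = 9*7 - 32 = 31, d_4 = (1105 - 31^2)/9 = 144/9 = 16, a_4 = floor((33 + 31)/16) = 4.
  m_5 = 16*4 - 31 = 33, d_5 = (1105 - 33^2)/16 = 16/16 = 1, a_5 = floor((33 + 33)/1) = 66.
  m_6 = 1*66 - 33 = 33, d_6 = (1105 - 33^2)/1 = 16/1 = 16: (m_6, d_6) = (m_1, d_1) = (33, 16), so from here the quotients repeat a_1, ..., a_5; the period length is 5.
Hence the expansion of sqrt(1105) is a_0 = 33 followed by the repeating block 4, 7, 7, 4, 66 (period 5).

[33; (4, 7, 7, 4, 66)]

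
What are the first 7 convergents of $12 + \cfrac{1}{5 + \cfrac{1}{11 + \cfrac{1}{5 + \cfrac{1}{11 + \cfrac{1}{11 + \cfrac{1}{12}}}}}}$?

12/1, 61/5, 683/56, 3476/285, 38919/3191, 431585/35386, 5217939/427823

Using the convergent recurrence p_i = a_i*p_{i-1} + p_{i-2}, q_i = a_i*q_{i-1} + q_{i-2} with p_{-2}=0, p_{-1}=1, q_{-2}=1, q_{-1}=0:
  i=0: a_0=12, p_0 = 12*1 + 0 = 12, q_0 = 12*0 + 1 = 1.
  i=1: a_1=5, p_1 = 5*12 + 1 = 61, q_1 = 5*1 + 0 = 5.
  i=2: a_2=11, p_2 = 11*61 + 12 = 683, q_2 = 11*5 + 1 = 56.
  i=3: a_3=5, p_3 = 5*683 + 61 = 3476, q_3 = 5*56 + 5 = 285.
  i=4: a_4=11, p_4 = 11*3476 + 683 = 38919, q_4 = 11*285 + 56 = 3191.
  i=5: a_5=11, p_5 = 11*38919 + 3476 = 431585, q_5 = 11*3191 + 285 = 35386.
  i=6: a_6=12, p_6 = 12*431585 + 38919 = 5217939, q_6 = 12*35386 + 3191 = 427823.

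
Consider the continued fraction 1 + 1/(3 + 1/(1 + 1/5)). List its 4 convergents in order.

1/1, 4/3, 5/4, 29/23

Using the convergent recurrence p_i = a_i*p_{i-1} + p_{i-2}, q_i = a_i*q_{i-1} + q_{i-2} with p_{-2}=0, p_{-1}=1, q_{-2}=1, q_{-1}=0:
  i=0: a_0=1, p_0 = 1*1 + 0 = 1, q_0 = 1*0 + 1 = 1.
  i=1: a_1=3, p_1 = 3*1 + 1 = 4, q_1 = 3*1 + 0 = 3.
  i=2: a_2=1, p_2 = 1*4 + 1 = 5, q_2 = 1*3 + 1 = 4.
  i=3: a_3=5, p_3 = 5*5 + 4 = 29, q_3 = 5*4 + 3 = 23.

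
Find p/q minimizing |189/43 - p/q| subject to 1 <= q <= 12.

Expand x = 189/43 as a continued fraction with the Euclidean algorithm:
  189 = 4*43 + 17, so a_0 = 4.
  43 = 2*17 + 9, so a_1 = 2.
  17 = 1*9 + 8, so a_2 = 1.
  9 = 1*8 + 1, so a_3 = 1.
  8 = 8*1 + 0, so a_4 = 8.
so x = [4; 2, 1, 1, 8].
Convergents (p_i = a_i*p_{i-1} + p_{i-2}, q_i = a_i*q_{i-1} + q_{i-2} with p_{-2}=0, p_{-1}=1, q_{-2}=1, q_{-1}=0), until the denominator exceeds 12:
  i=0: a_0=4, p_0 = 4*1 + 0 = 4, q_0 = 4*0 + 1 = 1.
  i=1: a_1=2, p_1 = 2*4 + 1 = 9, q_1 = 2*1 + 0 = 2.
  i=2: a_2=1, p_2 = 1*9 + 4 = 13, q_2 = 1*2 + 1 = 3.
  i=3: a_3=1, p_3 = 1*13 + 9 = 22, q_3 = 1*3 + 2 = 5.
  i=4: a_4=8, p_4 = 8*22 + 13 = 189, q_4 = 8*5 + 3 = 43.
q_4 = 43 > 12, so the last convergent with denominator <= 12 is p_3/q_3 = 22/5.
The closest fraction with denominator <= 12 is either p_3/q_3 or the intermediate fraction (k*p_3 + p_2)/(k*q_3 + q_2) with the largest k >= 1 whose denominator stays <= 12; these approach x as k grows, and every other convergent or intermediate fraction in range is farther away.
Largest k: floor((12 - q_2)/q_3) = floor((12 - 3)/5) = 1.
That gives (1*22 + 13)/(1*5 + 3) = 35/8.
Compare the errors: |x - 22/5| = |189*5 - 22*43|/(43*5) = 1/215, and |x - 35/8| = |189*8 - 35*43|/(43*8) = 7/344.
Cross-multiplying, 1*344 = 344 < 1505 = 7*215, so 1/215 is smaller: the convergent 22/5 is closer to x than 35/8.

22/5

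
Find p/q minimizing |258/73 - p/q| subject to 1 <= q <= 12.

39/11

Expand x = 258/73 as a continued fraction with the Euclidean algorithm:
  258 = 3*73 + 39, so a_0 = 3.
  73 = 1*39 + 34, so a_1 = 1.
  39 = 1*34 + 5, so a_2 = 1.
  34 = 6*5 + 4, so a_3 = 6.
  5 = 1*4 + 1, so a_4 = 1.
  4 = 4*1 + 0, so a_5 = 4.
so x = [3; 1, 1, 6, 1, 4].
Convergents (p_i = a_i*p_{i-1} + p_{i-2}, q_i = a_i*q_{i-1} + q_{i-2} with p_{-2}=0, p_{-1}=1, q_{-2}=1, q_{-1}=0), until the denominator exceeds 12:
  i=0: a_0=3, p_0 = 3*1 + 0 = 3, q_0 = 3*0 + 1 = 1.
  i=1: a_1=1, p_1 = 1*3 + 1 = 4, q_1 = 1*1 + 0 = 1.
  i=2: a_2=1, p_2 = 1*4 + 3 = 7, q_2 = 1*1 + 1 = 2.
  i=3: a_3=6, p_3 = 6*7 + 4 = 46, q_3 = 6*2 + 1 = 13.
q_3 = 13 > 12, so the last convergent with denominator <= 12 is p_2/q_2 = 7/2.
The closest fraction with denominator <= 12 is either p_2/q_2 or the intermediate fraction (k*p_2 + p_1)/(k*q_2 + q_1) with the largest k >= 1 whose denominator stays <= 12; these approach x as k grows, and every other convergent or intermediate fraction in range is farther away.
Largest k: floor((12 - q_1)/q_2) = floor((12 - 1)/2) = 5.
That gives (5*7 + 4)/(5*2 + 1) = 39/11.
Compare the errors: |x - 7/2| = |258*2 - 7*73|/(73*2) = 5/146, and |x - 39/11| = |258*11 - 39*73|/(73*11) = 9/803.
Cross-multiplying, 9*146 = 1314 < 4015 = 5*803, so 9/803 is smaller: the intermediate fraction 39/11 is closer to x than 7/2.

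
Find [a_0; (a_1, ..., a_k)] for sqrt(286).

[16; (1, 10, 3, 3, 2, 3, 3, 10, 1, 32)]

Write x_i = (sqrt(286) + m_i)/d_i with (m_0, d_0) = (0, 1). a_0 = floor(sqrt(286)) = 16, since 16^2 = 256 <= 286 < 289 = 17^2.
Iterate m_{i+1} = d_i*a_i - m_i, d_{i+1} = (286 - m_{i+1}^2)/d_i, a_{i+1} = floor((a_0 + m_{i+1})/d_{i+1}):
  m_1 = 1*16 - 0 = 16, d_1 = (286 - 16^2)/1 = 30/1 = 30, a_1 = floor((16 + 16)/30) = 1.
  m_2 = 30*1 - 16 = 14, d_2 = (286 - 14^2)/30 = 90/30 = 3, a_2 = floor((16 + 14)/3) = 10.
  m_3 = 3*10 - 14 = 16, d_3 = (286 - 16^2)/3 = 30/3 = 10, a_3 = floor((16 + 16)/10) = 3.
  m_4 = 10*3 - 16 = 14, d_4 = (286 - 14^2)/10 = 90/10 = 9, a_4 = floor((16 + 14)/9) = 3.
  m_5 = 9*3 - 14 = 13, d_5 = (286 - 13^2)/9 = 117/9 = 13, a_5 = floor((16 + 13)/13) = 2.
  m_6 = 13*2 - 13 = 13, d_6 = (286 - 13^2)/13 = 117/13 = 9, a_6 = floor((16 + 13)/9) = 3.
  m_7 = 9*3 - 13 = 14, d_7 = (286 - 14^2)/9 = 90/9 = 10, a_7 = floor((16 + 14)/10) = 3.
  m_8 = 10*3 - 14 = 16, d_8 = (286 - 16^2)/10 = 30/10 = 3, a_8 = floor((16 + 16)/3) = 10.
  m_9 = 3*10 - 16 = 14, d_9 = (286 - 14^2)/3 = 90/3 = 30, a_9 = floor((16 + 14)/30) = 1.
  m_10 = 30*1 - 14 = 16, d_10 = (286 - 16^2)/30 = 30/30 = 1, a_10 = floor((16 + 16)/1) = 32.
  m_11 = 1*32 - 16 = 16, d_11 = (286 - 16^2)/1 = 30/1 = 30: (m_11, d_11) = (m_1, d_1) = (16, 30), so from here the quotients repeat a_1, ..., a_10; the period length is 10.
Hence the expansion of sqrt(286) is a_0 = 16 followed by the repeating block 1, 10, 3, 3, 2, 3, 3, 10, 1, 32 (period 10).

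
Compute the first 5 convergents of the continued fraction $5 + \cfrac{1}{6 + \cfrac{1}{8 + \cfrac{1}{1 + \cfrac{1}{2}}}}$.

Using the convergent recurrence p_i = a_i*p_{i-1} + p_{i-2}, q_i = a_i*q_{i-1} + q_{i-2} with p_{-2}=0, p_{-1}=1, q_{-2}=1, q_{-1}=0:
  i=0: a_0=5, p_0 = 5*1 + 0 = 5, q_0 = 5*0 + 1 = 1.
  i=1: a_1=6, p_1 = 6*5 + 1 = 31, q_1 = 6*1 + 0 = 6.
  i=2: a_2=8, p_2 = 8*31 + 5 = 253, q_2 = 8*6 + 1 = 49.
  i=3: a_3=1, p_3 = 1*253 + 31 = 284, q_3 = 1*49 + 6 = 55.
  i=4: a_4=2, p_4 = 2*284 + 253 = 821, q_4 = 2*55 + 49 = 159.

5/1, 31/6, 253/49, 284/55, 821/159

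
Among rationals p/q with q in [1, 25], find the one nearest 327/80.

Expand x = 327/80 as a continued fraction with the Euclidean algorithm:
  327 = 4*80 + 7, so a_0 = 4.
  80 = 11*7 + 3, so a_1 = 11.
  7 = 2*3 + 1, so a_2 = 2.
  3 = 3*1 + 0, so a_3 = 3.
so x = [4; 11, 2, 3].
Convergents (p_i = a_i*p_{i-1} + p_{i-2}, q_i = a_i*q_{i-1} + q_{i-2} with p_{-2}=0, p_{-1}=1, q_{-2}=1, q_{-1}=0), until the denominator exceeds 25:
  i=0: a_0=4, p_0 = 4*1 + 0 = 4, q_0 = 4*0 + 1 = 1.
  i=1: a_1=11, p_1 = 11*4 + 1 = 45, q_1 = 11*1 + 0 = 11.
  i=2: a_2=2, p_2 = 2*45 + 4 = 94, q_2 = 2*11 + 1 = 23.
  i=3: a_3=3, p_3 = 3*94 + 45 = 327, q_3 = 3*23 + 11 = 80.
q_3 = 80 > 25, so the last convergent with denominator <= 25 is p_2/q_2 = 94/23.
The closest fraction with denominator <= 25 is either p_2/q_2 or the intermediate fraction (k*p_2 + p_1)/(k*q_2 + q_1) with the largest k >= 1 whose denominator stays <= 25; these approach x as k grows, and every other convergent or intermediate fraction in range is farther away.
Largest k: floor((25 - q_1)/q_2) = floor((25 - 11)/23) = 0.
Since k = 0, no intermediate fraction beyond p_2/q_2 has denominator <= 25, so the convergent 94/23 is the closest (its error is |327*23 - 94*80|/(80*23) = 1/1840).

94/23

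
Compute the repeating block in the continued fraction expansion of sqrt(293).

[17; (8, 1, 1, 8, 34)]

Write x_i = (sqrt(293) + m_i)/d_i with (m_0, d_0) = (0, 1). a_0 = floor(sqrt(293)) = 17, since 17^2 = 289 <= 293 < 324 = 18^2.
Iterate m_{i+1} = d_i*a_i - m_i, d_{i+1} = (293 - m_{i+1}^2)/d_i, a_{i+1} = floor((a_0 + m_{i+1})/d_{i+1}):
  m_1 = 1*17 - 0 = 17, d_1 = (293 - 17^2)/1 = 4/1 = 4, a_1 = floor((17 + 17)/4) = 8.
  m_2 = 4*8 - 17 = 15, d_2 = (293 - 15^2)/4 = 68/4 = 17, a_2 = floor((17 + 15)/17) = 1.
  m_3 = 17*1 - 15 = 2, d_3 = (293 - 2^2)/17 = 289/17 = 17, a_3 = floor((17 + 2)/17) = 1.
  m_4 = 17*1 - 2 = 15, d_4 = (293 - 15^2)/17 = 68/17 = 4, a_4 = floor((17 + 15)/4) = 8.
  m_5 = 4*8 - 15 = 17, d_5 = (293 - 17^2)/4 = 4/4 = 1, a_5 = floor((17 + 17)/1) = 34.
  m_6 = 1*34 - 17 = 17, d_6 = (293 - 17^2)/1 = 4/1 = 4: (m_6, d_6) = (m_1, d_1) = (17, 4), so from here the quotients repeat a_1, ..., a_5; the period length is 5.
Hence the expansion of sqrt(293) is a_0 = 17 followed by the repeating block 8, 1, 1, 8, 34 (period 5).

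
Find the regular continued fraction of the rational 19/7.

[2; 1, 2, 2]

Run the Euclidean algorithm on 19 and 7; the successive quotients are the partial quotients a_0, a_1, ... (each step inverts the fractional part left over by the previous one):
  19 = 2*7 + 5, so a_0 = 2.
  7 = 1*5 + 2, so a_1 = 1.
  5 = 2*2 + 1, so a_2 = 2.
  2 = 2*1 + 0, so a_3 = 2.
The remainder reaches 0 after 4 divisions, so the expansion has 4 partial quotients, read off in order.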